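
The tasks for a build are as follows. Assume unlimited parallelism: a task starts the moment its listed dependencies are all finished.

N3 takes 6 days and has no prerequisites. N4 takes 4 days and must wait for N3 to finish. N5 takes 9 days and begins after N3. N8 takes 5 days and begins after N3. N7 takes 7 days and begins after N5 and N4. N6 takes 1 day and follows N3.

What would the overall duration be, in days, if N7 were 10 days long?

Actual critical path: N3→N5→N7 = 6+9+7 = 22 ⇒ 22 days.
N7 lies on that path, so at 10 days the path becomes 25 days.
The critical path is still N3→N5→N7; finish is now 25 days.

25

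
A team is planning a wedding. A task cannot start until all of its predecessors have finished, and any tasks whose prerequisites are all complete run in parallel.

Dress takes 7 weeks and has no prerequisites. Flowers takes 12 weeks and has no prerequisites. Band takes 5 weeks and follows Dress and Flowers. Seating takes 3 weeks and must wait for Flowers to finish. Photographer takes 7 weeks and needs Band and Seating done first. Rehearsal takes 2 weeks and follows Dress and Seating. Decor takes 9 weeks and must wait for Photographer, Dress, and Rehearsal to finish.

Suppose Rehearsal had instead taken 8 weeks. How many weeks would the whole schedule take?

Baseline: Flowers→Band→Photographer→Decor = 12+5+7+9 = 33 → 33 weeks.
The longest path through Rehearsal is only 26 weeks, so Rehearsal has float 7.
That remains the longest chain; total 33 weeks.

33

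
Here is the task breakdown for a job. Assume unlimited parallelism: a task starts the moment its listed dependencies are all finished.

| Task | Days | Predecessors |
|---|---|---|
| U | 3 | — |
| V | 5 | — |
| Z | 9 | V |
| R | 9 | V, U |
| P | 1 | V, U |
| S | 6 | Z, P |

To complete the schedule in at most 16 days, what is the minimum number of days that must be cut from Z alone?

4

Current finish: 20 days; target: 16.
Z is on every critical path, so each day cut from Z cuts the finish by one (this holds down to a finish of 14).
Need 20 − 16 = 4 days off Z → Z becomes 5 days, finish becomes 16.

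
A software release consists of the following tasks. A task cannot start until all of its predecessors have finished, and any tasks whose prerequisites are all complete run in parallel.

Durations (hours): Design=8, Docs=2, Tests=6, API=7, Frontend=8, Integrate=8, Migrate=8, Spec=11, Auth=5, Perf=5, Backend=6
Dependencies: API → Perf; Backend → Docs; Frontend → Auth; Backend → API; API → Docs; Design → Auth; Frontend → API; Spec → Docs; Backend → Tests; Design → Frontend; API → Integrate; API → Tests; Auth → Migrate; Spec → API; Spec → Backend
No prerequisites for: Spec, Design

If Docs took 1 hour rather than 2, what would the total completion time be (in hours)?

Actual critical path: Spec→Backend→API→Integrate = 11+6+7+8 = 32 ⇒ 32 hours.
Docs is off the critical path — its longest chain is 26 hours, giving 6 of slack.
No other chain overtakes it, so the finish is 32 hours.

32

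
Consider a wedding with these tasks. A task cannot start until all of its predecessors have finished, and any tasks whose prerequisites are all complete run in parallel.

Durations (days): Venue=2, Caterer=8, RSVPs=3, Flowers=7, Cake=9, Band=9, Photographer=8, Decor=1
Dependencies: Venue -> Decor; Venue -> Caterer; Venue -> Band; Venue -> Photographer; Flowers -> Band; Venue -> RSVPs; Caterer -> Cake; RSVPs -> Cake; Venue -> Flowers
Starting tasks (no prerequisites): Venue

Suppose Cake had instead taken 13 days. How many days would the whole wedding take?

As given, the longest chain is Venue→Caterer→Cake = 2+8+9 = 19, so the finish is 19 days.
Cake is on the critical path; changing it to 13 makes that path 23 days.
The critical path is still Venue→Caterer→Cake; finish is now 23 days.

23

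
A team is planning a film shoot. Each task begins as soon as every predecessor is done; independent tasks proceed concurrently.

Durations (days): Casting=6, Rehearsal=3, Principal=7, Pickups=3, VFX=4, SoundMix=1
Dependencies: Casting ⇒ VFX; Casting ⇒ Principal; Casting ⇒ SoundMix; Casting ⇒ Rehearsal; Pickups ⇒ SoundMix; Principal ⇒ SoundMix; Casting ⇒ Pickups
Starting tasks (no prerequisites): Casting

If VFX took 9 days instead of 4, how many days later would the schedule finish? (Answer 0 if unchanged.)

1

As given, the longest chain is Casting→Principal→SoundMix = 6+7+1 = 14, so the finish is 14 days.
The longest path through VFX is only 10 days, so VFX has float 4.
Now Casting→VFX = 6+9 = 15 is longest, so the finish becomes 15 days.
Change in finish: 15 − 14 = +1 days.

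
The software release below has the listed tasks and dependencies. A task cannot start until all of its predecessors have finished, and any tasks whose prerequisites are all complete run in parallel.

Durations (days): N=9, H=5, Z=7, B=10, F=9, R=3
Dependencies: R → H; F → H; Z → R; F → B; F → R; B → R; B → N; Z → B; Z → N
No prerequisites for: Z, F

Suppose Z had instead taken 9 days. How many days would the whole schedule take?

Critical path before the change: F→B→N = 9+10+9 = 28 giving 28 days.
Z is off the critical path — its longest chain is 26 days, giving 2 of slack.
Now Z→B→N = 9+10+9 = 28 is longest, so the finish becomes 28 days.

28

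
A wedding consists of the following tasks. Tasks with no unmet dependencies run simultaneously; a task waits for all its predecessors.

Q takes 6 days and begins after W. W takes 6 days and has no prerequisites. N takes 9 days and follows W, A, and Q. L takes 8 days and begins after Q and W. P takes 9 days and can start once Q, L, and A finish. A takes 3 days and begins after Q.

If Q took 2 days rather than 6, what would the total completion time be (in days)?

Baseline: W→Q→L→P = 6+6+8+9 = 29 → 29 days.
Q is on the critical path; changing it to 2 makes that path 25 days.
That remains the longest chain; total 25 days.

25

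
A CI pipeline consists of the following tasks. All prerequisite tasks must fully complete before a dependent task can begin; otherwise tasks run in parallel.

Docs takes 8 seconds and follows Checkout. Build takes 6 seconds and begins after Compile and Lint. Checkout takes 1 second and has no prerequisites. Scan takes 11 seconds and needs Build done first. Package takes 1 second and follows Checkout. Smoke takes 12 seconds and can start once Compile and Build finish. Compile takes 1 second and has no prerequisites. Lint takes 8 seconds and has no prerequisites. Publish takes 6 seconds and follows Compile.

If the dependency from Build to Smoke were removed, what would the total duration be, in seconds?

Before: longest chain Lint→Build→Smoke = 8+6+12 = 26, finish 26.
Without Build→Smoke, Smoke's earliest start moves from 14 to 1.
The longest chain is now Lint→Build→Scan = 8+6+11 = 25, so the CI pipeline takes 25 seconds.

25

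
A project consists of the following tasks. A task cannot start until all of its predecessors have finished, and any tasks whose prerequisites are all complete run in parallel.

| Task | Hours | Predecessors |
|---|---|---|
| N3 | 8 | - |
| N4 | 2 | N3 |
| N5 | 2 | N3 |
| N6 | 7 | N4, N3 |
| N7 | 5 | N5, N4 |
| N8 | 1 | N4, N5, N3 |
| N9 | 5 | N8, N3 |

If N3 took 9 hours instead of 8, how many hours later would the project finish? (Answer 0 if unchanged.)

As given, the longest chain is N3→N4→N6 = 8+2+7 = 17, so the finish is 17 hours.
N3 lies on that path, so at 9 hours the path becomes 18 hours.
That remains the longest chain; total 18 hours.
Change in finish: 18 − 17 = +1 hours.

1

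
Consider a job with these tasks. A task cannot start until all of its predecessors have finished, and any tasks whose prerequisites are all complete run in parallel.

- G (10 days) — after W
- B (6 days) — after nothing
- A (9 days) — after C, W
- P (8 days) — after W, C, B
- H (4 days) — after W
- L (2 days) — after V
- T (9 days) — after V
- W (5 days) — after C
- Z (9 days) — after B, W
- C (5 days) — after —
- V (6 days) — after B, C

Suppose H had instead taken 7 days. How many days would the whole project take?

As given, the longest chain is B→V→T = 6+6+9 = 21, so the finish is 21 days.
H has 7 days of float (longest path through it is 14).
That remains the longest chain; total 21 days.

21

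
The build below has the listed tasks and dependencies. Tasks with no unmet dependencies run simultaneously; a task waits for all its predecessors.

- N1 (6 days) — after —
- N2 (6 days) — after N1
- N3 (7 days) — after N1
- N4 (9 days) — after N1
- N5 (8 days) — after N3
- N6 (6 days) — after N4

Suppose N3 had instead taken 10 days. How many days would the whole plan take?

24

Actual critical path: N1→N3→N5 = 6+7+8 = 21 ⇒ 21 days.
Since N3 is critical, the +3 change carries straight to that chain (now 24 days).
The critical path is still N1→N3→N5; finish is now 24 days.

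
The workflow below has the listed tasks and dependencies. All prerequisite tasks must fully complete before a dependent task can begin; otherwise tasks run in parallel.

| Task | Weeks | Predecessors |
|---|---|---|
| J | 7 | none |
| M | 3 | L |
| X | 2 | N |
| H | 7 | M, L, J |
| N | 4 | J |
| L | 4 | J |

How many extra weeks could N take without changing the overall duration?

J→L→M→H = 7+4+3+7 = 21 sets the makespan at 21 weeks.
The longest chain containing N totals 13 weeks.
Slack of N = 15 − 7 = 8 weeks.

8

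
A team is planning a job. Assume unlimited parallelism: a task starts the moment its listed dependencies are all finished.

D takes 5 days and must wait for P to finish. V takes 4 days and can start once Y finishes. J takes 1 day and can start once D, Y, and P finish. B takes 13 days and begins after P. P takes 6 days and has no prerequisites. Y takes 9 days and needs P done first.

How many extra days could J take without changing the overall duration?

The longest chain is P→B = 6+13 = 19; overall finish 19 days.
J finishes as early as 16 and must finish by 19.
Float = 19 − 16 = 3.

3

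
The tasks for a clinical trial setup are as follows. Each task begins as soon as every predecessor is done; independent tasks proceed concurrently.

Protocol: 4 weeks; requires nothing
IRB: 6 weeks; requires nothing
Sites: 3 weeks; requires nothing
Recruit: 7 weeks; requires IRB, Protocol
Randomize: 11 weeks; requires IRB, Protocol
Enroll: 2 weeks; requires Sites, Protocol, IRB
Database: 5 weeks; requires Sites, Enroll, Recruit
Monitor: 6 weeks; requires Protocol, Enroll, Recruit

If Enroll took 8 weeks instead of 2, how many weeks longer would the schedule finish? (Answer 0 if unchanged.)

As given, the longest chain is IRB→Recruit→Monitor = 6+7+6 = 19, so the finish is 19 weeks.
Enroll has 5 weeks of float (longest path through it is 14).
Now IRB→Enroll→Monitor = 6+8+6 = 20 is longest, so the finish becomes 20 weeks.
Change in finish: 20 − 19 = +1 weeks.

1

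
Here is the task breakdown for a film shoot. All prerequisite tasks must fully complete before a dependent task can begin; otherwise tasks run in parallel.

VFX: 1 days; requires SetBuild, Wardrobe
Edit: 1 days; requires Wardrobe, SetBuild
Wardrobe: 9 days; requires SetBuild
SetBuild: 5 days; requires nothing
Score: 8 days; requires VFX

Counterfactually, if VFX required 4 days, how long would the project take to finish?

26

As given, the longest chain is SetBuild→Wardrobe→VFX→Score = 5+9+1+8 = 23, so the finish is 23 days.
VFX lies on that path, so at 4 days the path becomes 26 days.
The critical path is still SetBuild→Wardrobe→VFX→Score; finish is now 26 days.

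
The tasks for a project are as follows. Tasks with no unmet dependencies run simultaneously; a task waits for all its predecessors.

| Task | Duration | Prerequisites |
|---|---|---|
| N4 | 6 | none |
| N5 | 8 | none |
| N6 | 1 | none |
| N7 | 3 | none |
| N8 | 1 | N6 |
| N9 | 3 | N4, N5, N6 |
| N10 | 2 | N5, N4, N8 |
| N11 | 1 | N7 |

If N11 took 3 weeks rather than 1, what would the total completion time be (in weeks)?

Critical path before the change: N5→N9 = 8+3 = 11 giving 11 weeks.
N11 is off the critical path — its longest chain is 4 weeks, giving 7 of slack.
The critical path is still N5→N9; finish is now 11 weeks.

11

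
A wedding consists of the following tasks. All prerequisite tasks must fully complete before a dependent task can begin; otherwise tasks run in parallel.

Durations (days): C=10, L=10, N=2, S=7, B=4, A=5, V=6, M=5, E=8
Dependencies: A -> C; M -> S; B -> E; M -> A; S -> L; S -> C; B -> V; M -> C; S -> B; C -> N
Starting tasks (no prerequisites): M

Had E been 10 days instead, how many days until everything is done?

26

Critical path before the change: M→S→B→E = 5+7+4+8 = 24 giving 24 days.
Since E is critical, the +2 change carries straight to that chain (now 26 days).
No other chain overtakes it, so the finish is 26 days.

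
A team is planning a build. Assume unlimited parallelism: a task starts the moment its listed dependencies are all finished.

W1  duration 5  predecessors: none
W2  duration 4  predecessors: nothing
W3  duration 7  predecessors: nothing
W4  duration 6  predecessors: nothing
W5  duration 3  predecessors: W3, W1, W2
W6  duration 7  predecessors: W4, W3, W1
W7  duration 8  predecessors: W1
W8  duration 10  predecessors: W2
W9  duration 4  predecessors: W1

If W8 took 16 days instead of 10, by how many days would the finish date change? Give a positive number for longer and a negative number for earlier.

6

The binding path is W2→W8 = 4+10 = 14; finish at 14 days.
W8 is on the critical path; changing it to 16 makes that path 20 days.
No other chain overtakes it, so the finish is 20 days.
Change in finish: 20 − 14 = +6 days.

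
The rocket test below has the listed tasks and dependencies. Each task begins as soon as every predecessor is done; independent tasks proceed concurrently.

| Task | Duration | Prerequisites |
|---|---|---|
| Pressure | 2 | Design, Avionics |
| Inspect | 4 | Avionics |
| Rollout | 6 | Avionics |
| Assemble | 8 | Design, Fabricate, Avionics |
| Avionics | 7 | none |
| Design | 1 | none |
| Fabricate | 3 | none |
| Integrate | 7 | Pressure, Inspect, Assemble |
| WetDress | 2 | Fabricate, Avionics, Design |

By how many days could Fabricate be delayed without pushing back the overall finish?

Avionics→Assemble→Integrate = 7+8+7 = 22 sets the makespan at 22 days.
The longest chain containing Fabricate totals 18 days.
Slack of Fabricate = 4 − 0 = 4 days.

4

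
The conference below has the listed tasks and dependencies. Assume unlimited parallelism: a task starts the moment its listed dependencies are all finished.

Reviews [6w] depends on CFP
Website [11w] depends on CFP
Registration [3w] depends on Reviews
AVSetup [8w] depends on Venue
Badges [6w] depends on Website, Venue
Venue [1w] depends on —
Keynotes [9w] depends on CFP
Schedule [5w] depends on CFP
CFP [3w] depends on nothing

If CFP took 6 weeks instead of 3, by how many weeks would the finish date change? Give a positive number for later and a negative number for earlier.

3

Actual critical path: CFP→Website→Badges = 3+11+6 = 20 ⇒ 20 weeks.
CFP is on the critical path; changing it to 6 makes that path 23 weeks.
The critical path is still CFP→Website→Badges; finish is now 23 weeks.
Change in finish: 23 − 20 = +3 weeks.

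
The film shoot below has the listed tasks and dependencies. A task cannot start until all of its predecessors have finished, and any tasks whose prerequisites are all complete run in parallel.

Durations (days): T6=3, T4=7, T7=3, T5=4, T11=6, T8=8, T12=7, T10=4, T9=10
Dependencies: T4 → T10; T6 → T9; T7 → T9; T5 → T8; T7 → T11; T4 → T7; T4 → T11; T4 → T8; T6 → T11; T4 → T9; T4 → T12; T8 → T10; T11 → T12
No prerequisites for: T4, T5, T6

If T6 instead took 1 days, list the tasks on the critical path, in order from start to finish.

The binding path is T4→T7→T11→T12 = 7+3+6+7 = 23; finish at 23 days.
T6 is off the critical path — its longest chain is 16 days, giving 7 of slack.
The critical path is still T4→T7→T11→T12; finish is now 23 days.

T4, T7, T11, T12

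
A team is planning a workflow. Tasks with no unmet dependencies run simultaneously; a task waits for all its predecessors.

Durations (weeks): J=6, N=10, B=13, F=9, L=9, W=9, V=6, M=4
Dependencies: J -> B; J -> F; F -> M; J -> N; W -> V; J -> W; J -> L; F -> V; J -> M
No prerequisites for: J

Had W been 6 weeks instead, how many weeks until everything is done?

21

Actual critical path: J→W→V = 6+9+6 = 21 ⇒ 21 weeks.
W is on the critical path; changing it to 6 makes that path 18 weeks.
Now J→F→V = 6+9+6 = 21 is longest, so the finish becomes 21 weeks.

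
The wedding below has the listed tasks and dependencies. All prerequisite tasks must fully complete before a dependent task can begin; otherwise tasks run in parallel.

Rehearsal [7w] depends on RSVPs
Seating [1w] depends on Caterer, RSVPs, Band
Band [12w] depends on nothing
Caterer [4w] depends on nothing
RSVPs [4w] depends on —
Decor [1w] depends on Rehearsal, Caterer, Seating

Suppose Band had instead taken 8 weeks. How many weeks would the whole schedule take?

As given, the longest chain is Band→Seating→Decor = 12+1+1 = 14, so the finish is 14 weeks.
Band lies on that path, so at 8 weeks the path becomes 10 weeks.
Now RSVPs→Rehearsal→Decor = 4+7+1 = 12 is longest, so the finish becomes 12 weeks.

12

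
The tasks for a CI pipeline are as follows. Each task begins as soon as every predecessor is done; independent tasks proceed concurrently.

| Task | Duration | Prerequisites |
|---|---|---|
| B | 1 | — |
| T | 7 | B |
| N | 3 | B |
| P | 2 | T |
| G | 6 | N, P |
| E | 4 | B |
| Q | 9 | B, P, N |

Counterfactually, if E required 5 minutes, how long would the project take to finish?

Critical path before the change: B→T→P→Q = 1+7+2+9 = 19 giving 19 minutes.
The longest path through E is only 5 minutes, so E has float 14.
That remains the longest chain; total 19 minutes.

19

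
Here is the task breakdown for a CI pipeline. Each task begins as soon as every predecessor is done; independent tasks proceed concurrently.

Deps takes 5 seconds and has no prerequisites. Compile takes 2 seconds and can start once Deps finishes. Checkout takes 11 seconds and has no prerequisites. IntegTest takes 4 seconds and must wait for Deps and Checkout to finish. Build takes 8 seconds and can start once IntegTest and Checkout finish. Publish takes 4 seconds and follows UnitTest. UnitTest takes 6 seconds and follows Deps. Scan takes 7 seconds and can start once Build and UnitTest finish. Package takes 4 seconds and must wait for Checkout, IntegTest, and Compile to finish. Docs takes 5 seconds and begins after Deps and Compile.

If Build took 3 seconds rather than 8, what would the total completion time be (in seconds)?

25

The binding path is Checkout→IntegTest→Build→Scan = 11+4+8+7 = 30; finish at 30 seconds.
Build lies on that path, so at 3 seconds the path becomes 25 seconds.
That remains the longest chain; total 25 seconds.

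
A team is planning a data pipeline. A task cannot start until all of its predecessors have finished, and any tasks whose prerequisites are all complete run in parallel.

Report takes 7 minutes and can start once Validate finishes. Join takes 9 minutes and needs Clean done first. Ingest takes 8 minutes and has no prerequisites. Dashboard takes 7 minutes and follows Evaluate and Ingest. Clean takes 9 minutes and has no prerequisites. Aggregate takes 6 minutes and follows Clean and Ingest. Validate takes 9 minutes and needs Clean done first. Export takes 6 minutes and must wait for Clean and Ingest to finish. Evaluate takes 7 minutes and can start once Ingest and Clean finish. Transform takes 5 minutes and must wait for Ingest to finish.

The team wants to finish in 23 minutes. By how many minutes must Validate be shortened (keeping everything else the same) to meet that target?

Current finish: 25 minutes; target: 23.
Validate is on every critical path, so each minute cut from Validate cuts the finish by one (this holds down to a finish of 23).
Need 25 − 23 = 2 minutes off Validate → Validate becomes 7 minutes, finish becomes 23.

2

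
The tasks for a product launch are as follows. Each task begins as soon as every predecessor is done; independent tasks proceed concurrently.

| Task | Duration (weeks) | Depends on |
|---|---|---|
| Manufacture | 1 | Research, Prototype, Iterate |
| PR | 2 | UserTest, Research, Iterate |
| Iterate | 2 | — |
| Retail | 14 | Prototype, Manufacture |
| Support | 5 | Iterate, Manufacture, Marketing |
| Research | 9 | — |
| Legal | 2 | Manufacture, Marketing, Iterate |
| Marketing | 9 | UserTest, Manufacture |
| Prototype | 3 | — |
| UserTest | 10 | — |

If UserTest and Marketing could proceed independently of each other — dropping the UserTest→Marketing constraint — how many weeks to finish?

24

Before: longest chain Research→Manufacture→Marketing→Support = 9+1+9+5 = 24, finish 24.
Dropping UserTest→Marketing doesn't change Marketing's earliest start (10); another predecessor still binds.
New critical path: Research→Manufacture→Marketing→Support = 9+1+9+5 = 24 ⇒ 24 weeks.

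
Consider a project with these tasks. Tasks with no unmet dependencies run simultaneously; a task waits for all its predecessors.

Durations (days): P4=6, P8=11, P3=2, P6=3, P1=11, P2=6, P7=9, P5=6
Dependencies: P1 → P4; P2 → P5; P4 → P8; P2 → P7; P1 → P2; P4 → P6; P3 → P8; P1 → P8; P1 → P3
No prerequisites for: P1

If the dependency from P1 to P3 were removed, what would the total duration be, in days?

Original critical path: P1→P4→P8 = 11+6+11 = 28 ⇒ 28 days.
Without P1→P3, P3's earliest start moves from 11 to 0.
After: P1→P4→P8 = 11+6+11 = 28 → 28 days.

28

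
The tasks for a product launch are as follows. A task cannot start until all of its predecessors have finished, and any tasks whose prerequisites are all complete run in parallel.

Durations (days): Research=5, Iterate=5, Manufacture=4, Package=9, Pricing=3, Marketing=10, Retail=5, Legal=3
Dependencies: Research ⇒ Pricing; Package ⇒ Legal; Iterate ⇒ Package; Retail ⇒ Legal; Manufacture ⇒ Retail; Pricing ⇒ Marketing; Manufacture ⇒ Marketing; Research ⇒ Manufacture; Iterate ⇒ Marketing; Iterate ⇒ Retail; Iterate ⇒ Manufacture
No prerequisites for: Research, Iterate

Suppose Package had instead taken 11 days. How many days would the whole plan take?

19

Baseline: Research→Manufacture→Marketing = 5+4+10 = 19 → 19 days.
Package has 2 days of float (longest path through it is 17).
No other chain overtakes it, so the finish is 19 days.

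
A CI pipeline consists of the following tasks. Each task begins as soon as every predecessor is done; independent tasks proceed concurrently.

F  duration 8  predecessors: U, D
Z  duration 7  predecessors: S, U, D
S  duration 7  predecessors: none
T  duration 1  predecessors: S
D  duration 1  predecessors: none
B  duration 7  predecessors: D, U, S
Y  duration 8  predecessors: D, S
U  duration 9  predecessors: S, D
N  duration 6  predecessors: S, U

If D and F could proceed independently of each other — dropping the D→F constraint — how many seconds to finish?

24

Original critical path: S→U→F = 7+9+8 = 24 ⇒ 24 seconds.
Dropping D→F doesn't change F's earliest start (16); another predecessor still binds.
New critical path: S→U→F = 7+9+8 = 24 ⇒ 24 seconds.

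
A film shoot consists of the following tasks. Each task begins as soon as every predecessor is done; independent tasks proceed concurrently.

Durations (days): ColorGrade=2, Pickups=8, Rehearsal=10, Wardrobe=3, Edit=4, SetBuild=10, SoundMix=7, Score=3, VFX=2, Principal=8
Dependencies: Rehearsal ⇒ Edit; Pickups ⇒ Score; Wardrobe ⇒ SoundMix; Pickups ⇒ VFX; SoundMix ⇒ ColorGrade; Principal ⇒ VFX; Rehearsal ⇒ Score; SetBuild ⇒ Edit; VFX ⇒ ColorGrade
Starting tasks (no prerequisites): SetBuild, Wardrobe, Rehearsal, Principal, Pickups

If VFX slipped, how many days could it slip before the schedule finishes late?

2

SetBuild→Edit = 10+4 = 14 sets the makespan at 14 days.
The longest chain containing VFX totals 12 days.
Slack of VFX = 10 − 8 = 2 days.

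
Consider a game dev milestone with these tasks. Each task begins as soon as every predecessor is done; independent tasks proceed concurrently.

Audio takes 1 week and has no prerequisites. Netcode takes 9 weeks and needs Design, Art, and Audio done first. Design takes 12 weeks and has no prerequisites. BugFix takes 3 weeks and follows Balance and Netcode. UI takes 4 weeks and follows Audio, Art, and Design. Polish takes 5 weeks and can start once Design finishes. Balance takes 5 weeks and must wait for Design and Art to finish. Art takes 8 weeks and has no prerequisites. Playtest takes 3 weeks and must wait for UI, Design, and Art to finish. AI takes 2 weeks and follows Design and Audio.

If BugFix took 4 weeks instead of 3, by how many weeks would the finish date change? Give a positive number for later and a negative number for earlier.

Critical path before the change: Design→Netcode→BugFix = 12+9+3 = 24 giving 24 weeks.
BugFix lies on that path, so at 4 weeks the path becomes 25 weeks.
That remains the longest chain; total 25 weeks.
Change in finish: 25 − 24 = +1 weeks.

1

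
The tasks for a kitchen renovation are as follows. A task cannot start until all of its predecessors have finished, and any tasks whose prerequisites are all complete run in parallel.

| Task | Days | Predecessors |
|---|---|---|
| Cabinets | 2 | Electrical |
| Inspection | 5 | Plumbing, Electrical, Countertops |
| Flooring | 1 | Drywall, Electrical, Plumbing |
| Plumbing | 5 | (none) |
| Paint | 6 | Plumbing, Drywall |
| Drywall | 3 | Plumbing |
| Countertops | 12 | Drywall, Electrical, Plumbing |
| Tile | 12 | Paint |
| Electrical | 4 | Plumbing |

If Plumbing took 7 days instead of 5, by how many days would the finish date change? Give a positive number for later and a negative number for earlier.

The binding path is Plumbing→Electrical→Countertops→Inspection = 5+4+12+5 = 26; finish at 26 days.
Plumbing is on the critical path; changing it to 7 makes that path 28 days.
The critical path is still Plumbing→Electrical→Countertops→Inspection; finish is now 28 days.
Change in finish: 28 − 26 = +2 days.

2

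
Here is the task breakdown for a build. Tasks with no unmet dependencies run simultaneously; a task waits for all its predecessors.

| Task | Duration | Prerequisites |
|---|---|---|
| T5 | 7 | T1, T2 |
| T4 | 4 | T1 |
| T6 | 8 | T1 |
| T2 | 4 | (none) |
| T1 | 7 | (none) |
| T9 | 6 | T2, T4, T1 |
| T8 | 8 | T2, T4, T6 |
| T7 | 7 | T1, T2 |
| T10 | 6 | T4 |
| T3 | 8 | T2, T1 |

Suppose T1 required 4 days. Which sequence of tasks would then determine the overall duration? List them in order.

T1, T6, T8

Baseline: T1→T6→T8 = 7+8+8 = 23 → 23 days.
Since T1 is critical, the -3 change carries straight to that chain (now 20 days).
That remains the longest chain; total 20 days.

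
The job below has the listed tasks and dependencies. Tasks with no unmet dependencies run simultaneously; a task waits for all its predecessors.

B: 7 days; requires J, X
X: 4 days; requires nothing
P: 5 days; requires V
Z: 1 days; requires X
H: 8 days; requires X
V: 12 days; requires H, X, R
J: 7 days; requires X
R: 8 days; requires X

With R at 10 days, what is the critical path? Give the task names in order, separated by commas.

Actual critical path: X→R→V→P = 4+8+12+5 = 29 ⇒ 29 days.
Since R is critical, the +2 change carries straight to that chain (now 31 days).
No other chain overtakes it, so the finish is 31 days.

X, R, V, P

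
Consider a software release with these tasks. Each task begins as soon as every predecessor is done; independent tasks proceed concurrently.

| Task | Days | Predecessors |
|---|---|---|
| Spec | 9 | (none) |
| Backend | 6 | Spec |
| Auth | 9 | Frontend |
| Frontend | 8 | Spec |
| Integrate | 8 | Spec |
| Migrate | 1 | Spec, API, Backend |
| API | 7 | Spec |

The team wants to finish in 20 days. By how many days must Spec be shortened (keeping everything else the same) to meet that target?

6

Current finish: 26 days; target: 20.
Spec is on every critical path, so each day cut from Spec cuts the finish by one (this holds down to a finish of 18).
Need 26 − 20 = 6 days off Spec → Spec becomes 3 days, finish becomes 20.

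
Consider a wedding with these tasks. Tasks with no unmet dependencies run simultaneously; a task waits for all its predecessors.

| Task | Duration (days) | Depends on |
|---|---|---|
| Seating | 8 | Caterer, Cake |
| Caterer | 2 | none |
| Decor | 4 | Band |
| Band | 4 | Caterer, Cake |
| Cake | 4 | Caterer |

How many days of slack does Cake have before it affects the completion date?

0

The longest chain is Caterer→Cake→Band→Decor = 2+4+4+4 = 14; overall finish 14 days.
Longest path through Cake: 14 days (earliest finish 6, latest finish 6).
Float = 14 − 14 = 0.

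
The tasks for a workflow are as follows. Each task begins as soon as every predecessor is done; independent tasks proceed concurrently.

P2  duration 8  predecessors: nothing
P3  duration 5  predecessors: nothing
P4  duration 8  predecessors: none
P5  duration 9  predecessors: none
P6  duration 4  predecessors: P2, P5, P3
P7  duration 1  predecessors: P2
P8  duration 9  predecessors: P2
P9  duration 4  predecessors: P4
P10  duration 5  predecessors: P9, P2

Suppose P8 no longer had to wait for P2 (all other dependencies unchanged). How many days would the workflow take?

17

Before: longest chain P2→P8 = 8+9 = 17, finish 17.
Without P2→P8, P8's earliest start moves from 8 to 0.
New critical path: P4→P9→P10 = 8+4+5 = 17 ⇒ 17 days.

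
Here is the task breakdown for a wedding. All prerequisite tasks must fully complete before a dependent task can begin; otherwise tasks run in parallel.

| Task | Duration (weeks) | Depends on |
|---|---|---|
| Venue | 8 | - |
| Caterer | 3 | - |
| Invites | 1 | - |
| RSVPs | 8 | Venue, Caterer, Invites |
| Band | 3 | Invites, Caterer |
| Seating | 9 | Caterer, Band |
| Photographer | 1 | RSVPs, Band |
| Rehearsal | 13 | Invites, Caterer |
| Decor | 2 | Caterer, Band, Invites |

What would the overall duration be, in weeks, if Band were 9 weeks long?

21

Baseline: Venue→RSVPs→Photographer = 8+8+1 = 17 → 17 weeks.
The longest path through Band is only 15 weeks, so Band has float 2.
New critical path: Caterer→Band→Seating = 3+9+9 = 21 ⇒ 21 weeks.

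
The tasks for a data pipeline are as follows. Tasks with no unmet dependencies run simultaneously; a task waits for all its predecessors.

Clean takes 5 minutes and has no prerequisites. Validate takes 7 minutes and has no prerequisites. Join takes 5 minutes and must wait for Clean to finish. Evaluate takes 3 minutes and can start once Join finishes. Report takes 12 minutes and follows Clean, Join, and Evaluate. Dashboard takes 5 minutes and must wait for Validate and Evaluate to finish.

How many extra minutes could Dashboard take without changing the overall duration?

7

Clean→Join→Evaluate→Report = 5+5+3+12 = 25 sets the makespan at 25 minutes.
Dashboard finishes as early as 18 and must finish by 25.
So Dashboard can slip 25 − 18 = 7 minutes.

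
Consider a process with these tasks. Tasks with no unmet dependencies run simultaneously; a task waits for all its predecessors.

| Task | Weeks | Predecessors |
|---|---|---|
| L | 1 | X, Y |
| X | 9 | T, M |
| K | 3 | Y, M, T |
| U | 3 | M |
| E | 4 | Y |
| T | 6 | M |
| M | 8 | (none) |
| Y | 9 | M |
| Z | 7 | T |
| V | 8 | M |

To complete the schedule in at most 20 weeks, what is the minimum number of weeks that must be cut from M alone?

Current finish: 24 weeks; target: 20.
M is on every critical path, so each week cut from M cuts the finish by one (this holds down to a finish of 17).
Need 24 − 20 = 4 weeks off M → M becomes 4 weeks, finish becomes 20.

4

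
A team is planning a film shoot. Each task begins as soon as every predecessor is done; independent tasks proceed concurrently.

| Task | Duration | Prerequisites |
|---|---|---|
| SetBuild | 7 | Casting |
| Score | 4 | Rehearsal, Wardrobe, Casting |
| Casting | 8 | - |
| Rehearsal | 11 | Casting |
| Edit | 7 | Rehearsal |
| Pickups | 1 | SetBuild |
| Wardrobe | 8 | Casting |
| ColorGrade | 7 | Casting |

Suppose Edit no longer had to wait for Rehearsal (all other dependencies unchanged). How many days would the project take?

23

Original critical path: Casting→Rehearsal→Edit = 8+11+7 = 26 ⇒ 26 days.
Without Rehearsal→Edit, Edit's earliest start moves from 19 to 0.
New critical path: Casting→Rehearsal→Score = 8+11+4 = 23 ⇒ 23 days.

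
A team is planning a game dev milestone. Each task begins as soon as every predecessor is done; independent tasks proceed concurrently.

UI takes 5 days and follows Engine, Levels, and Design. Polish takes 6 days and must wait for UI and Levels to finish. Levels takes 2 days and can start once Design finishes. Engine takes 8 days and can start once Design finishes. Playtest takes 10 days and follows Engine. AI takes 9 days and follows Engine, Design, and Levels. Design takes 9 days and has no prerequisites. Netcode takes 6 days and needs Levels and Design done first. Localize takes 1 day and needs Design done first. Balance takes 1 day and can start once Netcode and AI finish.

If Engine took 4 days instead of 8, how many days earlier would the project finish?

The binding path is Design→Engine→UI→Polish = 9+8+5+6 = 28; finish at 28 days.
Since Engine is critical, the -4 change carries straight to that chain (now 24 days).
The critical path is still Design→Engine→UI→Polish; finish is now 24 days.
Change in finish: 24 − 28 = -4 days.

4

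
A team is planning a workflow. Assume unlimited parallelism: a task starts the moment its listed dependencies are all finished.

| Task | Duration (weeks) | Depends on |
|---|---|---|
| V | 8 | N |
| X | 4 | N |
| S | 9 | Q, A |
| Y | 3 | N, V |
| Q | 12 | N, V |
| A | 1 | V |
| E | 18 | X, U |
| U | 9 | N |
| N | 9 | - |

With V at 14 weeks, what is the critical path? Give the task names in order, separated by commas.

N, V, Q, S

As given, the longest chain is N→V→Q→S = 9+8+12+9 = 38, so the finish is 38 weeks.
Since V is critical, the +6 change carries straight to that chain (now 44 weeks).
No other chain overtakes it, so the finish is 44 weeks.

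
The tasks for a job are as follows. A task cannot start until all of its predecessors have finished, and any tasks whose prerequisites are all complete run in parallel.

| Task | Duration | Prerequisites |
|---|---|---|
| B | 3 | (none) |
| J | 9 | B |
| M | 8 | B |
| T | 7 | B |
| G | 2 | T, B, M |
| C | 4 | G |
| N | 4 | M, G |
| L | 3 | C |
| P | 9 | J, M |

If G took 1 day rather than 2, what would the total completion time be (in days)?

21

Critical path before the change: B→J→P = 3+9+9 = 21 giving 21 days.
G is off the critical path — its longest chain is 20 days, giving 1 of slack.
That remains the longest chain; total 21 days.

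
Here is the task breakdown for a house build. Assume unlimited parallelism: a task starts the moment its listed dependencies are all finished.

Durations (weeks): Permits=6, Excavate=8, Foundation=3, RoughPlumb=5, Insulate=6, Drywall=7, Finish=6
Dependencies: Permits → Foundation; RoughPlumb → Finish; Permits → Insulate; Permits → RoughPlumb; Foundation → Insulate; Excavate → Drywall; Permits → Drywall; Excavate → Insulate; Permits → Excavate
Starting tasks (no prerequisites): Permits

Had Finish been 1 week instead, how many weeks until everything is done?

21

Critical path before the change: Permits→Excavate→Drywall = 6+8+7 = 21 giving 21 weeks.
Finish is off the critical path — its longest chain is 17 weeks, giving 4 of slack.
The critical path is still Permits→Excavate→Drywall; finish is now 21 weeks.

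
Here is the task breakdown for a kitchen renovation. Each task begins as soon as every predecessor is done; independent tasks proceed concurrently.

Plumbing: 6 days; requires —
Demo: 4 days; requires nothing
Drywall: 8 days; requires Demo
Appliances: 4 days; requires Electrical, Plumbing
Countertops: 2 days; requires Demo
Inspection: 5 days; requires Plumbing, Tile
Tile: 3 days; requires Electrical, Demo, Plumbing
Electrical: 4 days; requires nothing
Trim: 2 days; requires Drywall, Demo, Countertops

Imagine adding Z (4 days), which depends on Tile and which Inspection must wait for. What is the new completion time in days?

Originally the schedule takes 14 days.
With Z inserted, Inspection now waits for max(Plumbing, Tile, Z).
New critical path: Plumbing→Tile→Z→Inspection = 6+3+4+5 = 18 ⇒ 18 days.

18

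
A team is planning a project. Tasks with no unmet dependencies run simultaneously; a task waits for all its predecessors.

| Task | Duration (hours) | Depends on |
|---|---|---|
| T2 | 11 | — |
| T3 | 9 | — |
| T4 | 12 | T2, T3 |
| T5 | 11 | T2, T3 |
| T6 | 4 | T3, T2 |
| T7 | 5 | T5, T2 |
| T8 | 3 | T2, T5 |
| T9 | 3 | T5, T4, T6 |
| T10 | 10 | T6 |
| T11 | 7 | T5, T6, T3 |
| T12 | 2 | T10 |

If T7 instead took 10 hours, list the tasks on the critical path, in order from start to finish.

Baseline: T2→T5→T11 = 11+11+7 = 29 → 29 hours.
The longest path through T7 is only 27 hours, so T7 has float 2.
Now T2→T5→T7 = 11+11+10 = 32 is longest, so the finish becomes 32 hours.

T2, T5, T7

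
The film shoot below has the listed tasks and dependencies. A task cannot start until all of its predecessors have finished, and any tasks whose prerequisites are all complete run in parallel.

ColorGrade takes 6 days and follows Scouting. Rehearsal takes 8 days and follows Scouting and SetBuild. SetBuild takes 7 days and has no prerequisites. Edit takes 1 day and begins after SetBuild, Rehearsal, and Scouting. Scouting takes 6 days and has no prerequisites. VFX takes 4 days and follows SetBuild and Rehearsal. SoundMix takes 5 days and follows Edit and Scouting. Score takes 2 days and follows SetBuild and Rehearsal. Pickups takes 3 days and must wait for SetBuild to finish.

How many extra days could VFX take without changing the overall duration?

2

SetBuild→Rehearsal→Edit→SoundMix = 7+8+1+5 = 21 sets the makespan at 21 days.
VFX finishes as early as 19 and must finish by 21.
So VFX can slip 21 − 19 = 2 days.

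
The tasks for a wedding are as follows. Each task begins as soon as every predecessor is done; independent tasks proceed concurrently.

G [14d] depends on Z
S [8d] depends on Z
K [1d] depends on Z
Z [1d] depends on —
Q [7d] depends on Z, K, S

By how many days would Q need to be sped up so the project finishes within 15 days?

1

Current finish: 16 days; target: 15.
Q is on every critical path, so each day cut from Q cuts the finish by one (this holds down to a finish of 15).
Need 16 − 15 = 1 day off Q → Q becomes 6 days, finish becomes 15.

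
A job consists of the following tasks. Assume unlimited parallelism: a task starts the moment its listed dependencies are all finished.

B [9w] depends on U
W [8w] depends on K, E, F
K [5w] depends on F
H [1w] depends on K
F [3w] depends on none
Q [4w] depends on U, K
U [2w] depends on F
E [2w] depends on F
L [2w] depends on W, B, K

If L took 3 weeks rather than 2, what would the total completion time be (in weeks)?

19

Actual critical path: F→K→W→L = 3+5+8+2 = 18 ⇒ 18 weeks.
L lies on that path, so at 3 weeks the path becomes 19 weeks.
The critical path is still F→K→W→L; finish is now 19 weeks.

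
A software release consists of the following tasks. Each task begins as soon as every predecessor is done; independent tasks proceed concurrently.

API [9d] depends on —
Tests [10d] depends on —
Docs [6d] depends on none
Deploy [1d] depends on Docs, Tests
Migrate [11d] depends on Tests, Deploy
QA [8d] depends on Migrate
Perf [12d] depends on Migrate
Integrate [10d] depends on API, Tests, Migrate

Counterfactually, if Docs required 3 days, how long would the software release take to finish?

As given, the longest chain is Tests→Deploy→Migrate→Perf = 10+1+11+12 = 34, so the finish is 34 days.
Docs has 4 days of float (longest path through it is 30).
That remains the longest chain; total 34 days.

34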